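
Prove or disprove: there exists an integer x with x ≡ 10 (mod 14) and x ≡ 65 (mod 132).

No such integer exists.

Both moduli are multiples of 2 = gcd(14, 132), so any solution would satisfy x ≡ 10 and x ≡ 65 modulo 2 simultaneously.
But 10 mod 2 = 0 while 65 mod 2 = 1, a contradiction.
Therefore no such x exists.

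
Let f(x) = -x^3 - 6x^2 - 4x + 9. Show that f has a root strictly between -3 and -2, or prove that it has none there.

Such a root exists.

f(-3) = -6 and f(-2) = 1, which have opposite signs.
As a polynomial, f is continuous on every closed interval.
By the Intermediate Value Theorem, f takes the value 0 somewhere in the open interval.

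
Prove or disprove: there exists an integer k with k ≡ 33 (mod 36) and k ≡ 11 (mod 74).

The moduli are not coprime: gcd(36, 74) = 2. Compatibility requires 2 ∣ (11 − 33) = -22, which holds, so solutions exist.
Put k = 33 + 36t, so we need 36t ≡ 52 (mod 74), equivalently (divide by 2) 18t ≡ 26 (mod 37).
Since 18·35 = 630 = 17·37 + 1, the inverse of 18 mod 37 is 35.
Multiplying by 35: t ≡ 35·26 = 910 ≡ 22 (mod 37).
Then k = 33 + 36·22 = 825.
Check: 825 mod 36 = 33, 825 mod 74 = 11. ✓

k = 825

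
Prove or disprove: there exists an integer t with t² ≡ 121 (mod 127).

t = 116

Take t = 116. Then 116² = 13456 = 105·127 + 121, so 116² ≡ 121 (mod 127).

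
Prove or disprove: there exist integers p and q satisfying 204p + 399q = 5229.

p = 98, q = -37

Every value of 204p + 399q is a multiple of gcd(204, 399) = 3; since 3 ∣ 5229, solutions exist.
Dividing through by 3 reduces the equation to 68p + 133q = 1743.
Dividing repeatedly: 133 = 1·68 + 65, 68 = 1·65 + 3, 65 = 21·3 + 2, 3 = 1·2 + 1, 2 = 2·1 + 0.
Working back up the chain: 1 = 3 − 1·2 = 3 − (65 − 21·3) = −65 + 22·3 = −65 + 22·(68 − 1·65) = 22·68 − 23·65 = 22·68 − 23·(133 − 1·68) = −23·133 + 45·68. So 68·45 + 133·(-23) = 1.
Multiplying through by 1743: p = 45·1743 = 78435, q = (-23)·1743 = -40089 is a solution.
Subtracting 589·133 from p and adding 589·68 to q gives the tidier solution (98, -37).
Check: 204·98 + 399·(-37) = 19992 − 14763 = 5229. ✓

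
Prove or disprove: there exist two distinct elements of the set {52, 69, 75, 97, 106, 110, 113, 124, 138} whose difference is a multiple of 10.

Two integers differ by a multiple of 10 exactly when they have the same residue mod 10. The residues are 52↦2, 69↦9, 75↦5, 97↦7, 106↦6, 110↦0, 113↦3, 124↦4, 138↦8.
All 9 residues are distinct, so no two elements differ by a multiple of 10.

No, no such pair exists.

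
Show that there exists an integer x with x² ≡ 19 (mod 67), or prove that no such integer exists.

x = 32

Take x = 32. Then 32² = 1024 = 15·67 + 19, so 32² ≡ 19 (mod 67).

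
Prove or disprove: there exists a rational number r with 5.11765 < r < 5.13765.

Look for a denominator N such that an integer falls strictly between N·5.11765 and N·5.13765. N = 8 works: 8·5.11765 = 40.94120 < 41 < 41.10120 = 8·5.13765.
So r = 41/8 works: it is a ratio of integers, and dividing 8·5.11765 < 41 < 8·5.13765 through by 8 gives 5.11765 < 41/8 < 5.13765.

r = 41/8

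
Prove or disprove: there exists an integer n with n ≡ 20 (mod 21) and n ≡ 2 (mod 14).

There is no such integer.

Both moduli are multiples of 7 = gcd(21, 14), so any solution would satisfy n ≡ 20 and n ≡ 2 modulo 7 simultaneously.
But 20 mod 7 = 6 while 2 mod 7 = 2, a contradiction.
Therefore no such n exists.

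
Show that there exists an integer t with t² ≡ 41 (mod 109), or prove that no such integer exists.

No, no such integer exists.

Apply Euler's criterion with the prime 109: 41 is a quadratic residue iff 41^54 ≡ 1 (mod 109), and a non-residue iff it is ≡ −1.
Squaring successively (mod 109): 41^2 = 1681 ≡ 46; 41^4 ≡ 46² = 2116 ≡ 45; 41^8 ≡ 45² = 2025 ≡ 63; 41^16 ≡ 63² = 3969 ≡ 45; 41^32 ≡ 45² = 2025 ≡ 63.
Since 54 = 32 + 16 + 4 + 2, 41^54 ≡ 63 · 45 · 45 · 46; multiplying out mod 109: 63·45 = 2835 ≡ 1, then 1·45 = 45 ≡ 45, then 45·46 = 2070 ≡ 108. Thus 41^54 ≡ 108 ≡ −1 (mod 109).
The value −1 means 41 is a non-residue modulo 109, so t² ≡ 41 (mod 109) is impossible.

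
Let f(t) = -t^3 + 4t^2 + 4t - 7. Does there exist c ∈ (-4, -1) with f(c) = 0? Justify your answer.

f(-4) = 105 and f(-1) = -6, which have opposite signs.
As a polynomial, f is continuous on every closed interval.
The Intermediate Value Theorem then guarantees some c ∈ (-4, -1) with f(c) = 0.

Yes, such a c exists.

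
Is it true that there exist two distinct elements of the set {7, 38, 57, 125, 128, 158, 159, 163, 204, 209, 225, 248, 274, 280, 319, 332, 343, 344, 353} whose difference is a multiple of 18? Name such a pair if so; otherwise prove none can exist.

Both 38 and 128 leave remainder 2 on division by 18; their difference 90 = 5·18 is a multiple of 18.

38 and 128 are such a pair.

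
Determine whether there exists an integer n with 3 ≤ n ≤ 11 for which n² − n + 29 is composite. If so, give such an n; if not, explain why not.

n = 3

At n = 3: 3² − 3 + 29 = 35 = 5·7, which is composite.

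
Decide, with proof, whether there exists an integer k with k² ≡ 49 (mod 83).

k = 76

k = 76 works: 76² = 5776, and 5776 − 49 = 5727 = 69·83.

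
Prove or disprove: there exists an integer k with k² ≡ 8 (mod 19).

No such integer exists.

Squares mod 19 repeat after k = 9 (as (−k)² = k²); for k = 0..9 they are 0, 1, 4, 9, 16, 6, 17, 11, 7, 5.
The set of squares mod 19 is therefore {0, 1, 4, 5, 6, 7, 9, 11, 16, 17}, which does not contain 8.
Hence no integer k has k² ≡ 8 (mod 19).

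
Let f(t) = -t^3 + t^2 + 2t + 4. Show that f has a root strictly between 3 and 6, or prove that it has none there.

No.

f(3) = -8 and f(6) = -164, both negative, so a sign-change argument is unavailable; we show f keeps this sign on the whole interval.
Substitute t = 3 + u, where 0 < u < 3 on the interval. Expanding, f(3 + u) = -u^3 - 8u^2 - 19u - 8.
All 4 nonzero coefficients of this polynomial in u are negative; hence for u > 0 the value is a sum of negative terms (the constant -8 among them).
So f is strictly negative on (3, 6); no root exists in the interval.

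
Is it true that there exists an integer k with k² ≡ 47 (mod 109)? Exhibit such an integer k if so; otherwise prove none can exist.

No, no such integer exists.

Apply Euler's criterion with the prime 109: 47 is a quadratic residue iff 47^54 ≡ 1 (mod 109), and a non-residue iff it is ≡ −1.
Repeated squaring mod 109: 47^2 = 2209 ≡ 29; 47^4 ≡ 29² = 841 ≡ 78; 47^8 ≡ 78² = 6084 ≡ 89; 47^16 ≡ 89² = 7921 ≡ 73; 47^32 ≡ 73² = 5329 ≡ 97.
Since 54 = 32 + 16 + 4 + 2, 47^54 ≡ 97 · 73 · 78 · 29; multiplying out mod 109: 97·73 = 7081 ≡ 105, then 105·78 = 8190 ≡ 15, then 15·29 = 435 ≡ 108. Thus 47^54 ≡ 108 ≡ −1 (mod 109).
The value −1 means 47 is a non-residue modulo 109, so k² ≡ 47 (mod 109) is impossible.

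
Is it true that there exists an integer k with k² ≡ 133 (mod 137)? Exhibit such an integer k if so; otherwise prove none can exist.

Take k = 74. Then 74² = 5476 = 39·137 + 133, so 74² ≡ 133 (mod 137).

k = 74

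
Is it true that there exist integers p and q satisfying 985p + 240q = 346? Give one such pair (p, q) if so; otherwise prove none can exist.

gcd(985, 240) = 5, so every integer of the form 985p + 240q is a multiple of 5.
But 346 = 5·69 + 1, so 5 ∤ 346.
Therefore 985p + 240q = 346 has no solution in integers.

There are no such integers.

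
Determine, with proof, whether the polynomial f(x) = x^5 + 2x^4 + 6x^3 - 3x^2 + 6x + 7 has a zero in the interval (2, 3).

No such root exists.

The endpoint values f(2) = 119 and f(3) = 565 are both positive. Claim: f(x) > 0 for every x in (2, 3).
Substitute x = 2 + u, where 0 < u < 1 on the interval. Expanding, f(2 + u) = u^5 + 12u^4 + 62u^3 + 161u^2 + 210u + 119.
All 6 nonzero coefficients of this polynomial in u are positive; hence for u > 0 the value is a sum of positive terms (the constant 119 among them).
Therefore f(x) > 0 throughout (2, 3), and f has no zero there.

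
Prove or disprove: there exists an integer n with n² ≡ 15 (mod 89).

No, no such integer exists.

89 is prime, so by Euler's criterion 15 is a square mod 89 iff 15^((89−1)/2) = 15^44 ≡ 1 (mod 89).
Repeated squaring mod 89: 15^2 = 225 ≡ 47; 15^4 ≡ 47² = 2209 ≡ 73; 15^8 ≡ 73² = 5329 ≡ 78; 15^16 ≡ 78² = 6084 ≡ 32; 15^32 ≡ 32² = 1024 ≡ 45.
Since 44 = 32 + 8 + 4, 15^44 ≡ 45 · 78 · 73; multiplying out mod 89: 45·78 = 3510 ≡ 39, then 39·73 = 2847 ≡ 88. Thus 15^44 ≡ 88 ≡ −1 (mod 89).
By Euler's criterion 15 is a quadratic non-residue mod 89: no n satisfies n² ≡ 15 (mod 89).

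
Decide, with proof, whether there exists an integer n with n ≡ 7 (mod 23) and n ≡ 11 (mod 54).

gcd(23, 54) = 1, so the Chinese Remainder Theorem guarantees exactly one residue class mod 1242 satisfying both.
Write n = 7 + 23t and require 7 + 23t ≡ 11 (mod 54), i.e. 23t ≡ 4 (mod 54).
To invert 23 modulo 54: 54 = 2·23 + 8, 23 = 2·8 + 7, 8 = 1·7 + 1, 7 = 7·1 + 0, and unwinding, 1 = 8 − 1·7 = 8 − (23 − 2·8) = −23 + 3·8 = −23 + 3·(54 − 2·23) = 3·54 − 7·23. Thus 23⁻¹ ≡ -7 ≡ 47 (mod 54).
Therefore t ≡ 47·4 = 188 ≡ 26 (mod 54).
Taking t = 26 gives n = 7 + 23·26 = 605.
Indeed 605 ≡ 7 (mod 23) and 605 ≡ 11 (mod 54).

n = 605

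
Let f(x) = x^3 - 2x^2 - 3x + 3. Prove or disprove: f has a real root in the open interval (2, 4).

f(2) = -3 and f(4) = 23, which have opposite signs.
Since f is a polynomial it is continuous on [2, 4].
By the Intermediate Value Theorem f must vanish at some point of (2, 4).

Yes, f has a root in the interval.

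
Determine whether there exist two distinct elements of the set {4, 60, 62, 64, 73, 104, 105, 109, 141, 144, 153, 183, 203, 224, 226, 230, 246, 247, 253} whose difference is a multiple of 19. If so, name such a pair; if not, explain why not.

There is no such pair.

Residues mod 19: 4↦4, 60↦3, 62↦5, 64↦7, 73↦16, 104↦9, 105↦10, 109↦14, 141↦8, 144↦11, 153↦1, 183↦12, 203↦13, 224↦15, 226↦17, 230↦2, 246↦18, 247↦0, 253↦6.
These 19 residues are pairwise different, hence no difference of two elements is divisible by 19.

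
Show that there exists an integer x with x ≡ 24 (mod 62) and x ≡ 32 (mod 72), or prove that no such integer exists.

Here gcd(62, 72) = 2, and both 24 and 32 leave remainder 0 mod 2, so the system is consistent.
Write x = 24 + 62t. Then 62t ≡ 32 − 24 ≡ 8 (mod 72); dividing through by 2 gives 31t ≡ 4 (mod 36).
To invert 31 modulo 36: 36 = 1·31 + 5, 31 = 6·5 + 1, 5 = 5·1 + 0, and unwinding, 1 = 31 − 6·5 = 31 − 6·(36 − 1·31) = −6·36 + 7·31. Thus 31⁻¹ ≡ 7 (mod 36).
Multiplying by 7: t ≡ 7·4 = 28 (mod 36).
Then x = 24 + 62·28 = 1760.
Check: 1760 mod 62 = 24, 1760 mod 72 = 32. ✓

x = 1760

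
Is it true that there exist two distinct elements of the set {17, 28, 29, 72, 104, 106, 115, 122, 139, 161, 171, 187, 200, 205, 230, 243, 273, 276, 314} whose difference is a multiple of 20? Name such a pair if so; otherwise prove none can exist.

Residues mod 20: 17↦17, 28↦8, 29↦9, 72↦12, 104↦4, 106↦6, 115↦15, 122↦2, 139↦19, 161↦1, 171↦11, 187↦7, 200↦0, 205↦5, 230↦10, 243↦3, 273↦13, 276↦16, 314↦14.
No residue repeats among the 19 elements, so no pair has difference ≡ 0 (mod 20).

No such pair exists.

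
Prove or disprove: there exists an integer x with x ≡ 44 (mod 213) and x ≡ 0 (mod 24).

gcd(213, 24) = 3. If x ≡ 44 (mod 213) and x ≡ 0 (mod 24), then x ≡ 44 (mod 3) and x ≡ 0 (mod 3).
These are incompatible: 44 − 0 = 44 is not divisible by 3.
Therefore no such x exists.

No, no such integer exists.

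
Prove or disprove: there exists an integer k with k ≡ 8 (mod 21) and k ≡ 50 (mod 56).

gcd(21, 56) = 7. A simultaneous solution exists iff 8 ≡ 50 (mod 7); here 8 mod 7 = 1 = 50 mod 7, so it does.
Step through k = 8, 8 + 21, 8 + 2·21, …: the values 8, 29, 50 reduce mod 56 to 8, 29, 50. The value 50 hits 50.
Verify: 50 = 2·21 + 8 and 50 = 0·56 + 50. ✓

k = 50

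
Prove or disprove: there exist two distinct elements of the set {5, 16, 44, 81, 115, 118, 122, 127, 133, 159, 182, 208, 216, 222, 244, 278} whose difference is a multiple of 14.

Yes: 5 and 159.

Both 5 and 159 leave remainder 5 on division by 14; their difference 154 = 11·14 is a multiple of 14.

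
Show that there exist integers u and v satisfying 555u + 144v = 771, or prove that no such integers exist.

u = 25, v = -91

Since gcd(555, 144) = 3 and 771 = 3·257, Bézout's identity guarantees a solution.
Dividing through by 3 reduces the equation to 185u + 48v = 257.
Dividing repeatedly: 185 = 3·48 + 41, 48 = 1·41 + 7, 41 = 5·7 + 6, 7 = 1·6 + 1, 6 = 6·1 + 0.
Working back up the chain: 1 = 7 − 1·6 = 7 − (41 − 5·7) = −41 + 6·7 = −41 + 6·(48 − 1·41) = 6·48 − 7·41 = 6·48 − 7·(185 − 3·48) = −7·185 + 27·48. So 185·(-7) + 48·27 = 1.
Scaling by 257 gives the particular solution (u, v) = (-1799, 6939).
Adding 38·48 to u and subtracting 38·185 from v gives the tidier solution (25, -91).
Indeed 555·25 + 144·(-91) = 13875 − 13104 = 771.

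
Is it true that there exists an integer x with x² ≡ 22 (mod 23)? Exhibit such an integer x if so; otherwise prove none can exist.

Apply Euler's criterion with the prime 23: 22 is a quadratic residue iff 22^11 ≡ 1 (mod 23), and a non-residue iff it is ≡ −1.
Repeated squaring mod 23: 22^2 = 484 ≡ 1; 22^4 ≡ 1² = 1 ≡ 1; 22^8 ≡ 1² = 1 ≡ 1.
Since 11 = 8 + 2 + 1, 22^11 ≡ 1 · 1 · 22; multiplying out mod 23: 1·1 = 1 ≡ 1, then 1·22 = 22 ≡ 22. Thus 22^11 ≡ 22 ≡ −1 (mod 23).
By Euler's criterion 22 is a quadratic non-residue mod 23: no x satisfies x² ≡ 22 (mod 23).

No such integer exists.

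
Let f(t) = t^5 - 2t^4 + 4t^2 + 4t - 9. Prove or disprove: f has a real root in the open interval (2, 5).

f has no root in that interval.

f(2) = 15 and f(5) = 1986, both positive, so a sign-change argument is unavailable; we show f keeps this sign on the whole interval.
Shift to the endpoint 2: with t = 2 + u (0 < u < 3), one computes f(2 + u) = u^5 + 8u^4 + 24u^3 + 36u^2 + 36u + 15.
The nonzero coefficients here are all positive, so for u > 0 every term is positive (or zero), and the constant term 15 is strictly positive.
So f is strictly positive on (2, 5); no root exists in the interval.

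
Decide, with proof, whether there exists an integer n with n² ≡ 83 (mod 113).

n = 99

Take n = 99. Then 99² = 9801 = 86·113 + 83, so 99² ≡ 83 (mod 113).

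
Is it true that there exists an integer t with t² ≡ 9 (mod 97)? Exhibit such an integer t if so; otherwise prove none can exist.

t = 3

Take t = 3. Then 3² = 9, and since 0 ≤ 9 < 97 this is already reduced: 3² ≡ 9 (mod 97).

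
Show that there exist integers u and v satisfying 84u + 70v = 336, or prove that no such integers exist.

gcd(84, 70) = 14, and 14 divides 336, so integer solutions exist.
Dividing through by 14 reduces the equation to 6u + 5v = 24.
Run the Euclidean algorithm on 6 and 5: 6 = 1·5 + 1, 5 = 5·1 + 0.
Working back up the chain: 1 = 6 − 1·5. So 6·1 + 5·(-1) = 1.
Times 24: 6·24 + 5·(-24) = 24, so (24, -24) solves it.
Subtracting 4·5 from u and adding 4·6 to v gives the tidier solution (4, 0).
Indeed 84·4 + 70·0 = 336 + 0 = 336.

u = 4, v = 0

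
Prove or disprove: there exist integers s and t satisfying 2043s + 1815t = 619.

gcd(2043, 1815) = 3, so every integer of the form 2043s + 1815t is a multiple of 3.
But 619 is not a multiple of 3 (it leaves remainder 1).
Therefore 2043s + 1815t = 619 has no solution in integers.

No such integers exist.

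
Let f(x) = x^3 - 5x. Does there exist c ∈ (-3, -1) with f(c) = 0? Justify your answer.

Such a root exists.

f(-3) = -12 and f(-1) = 4, which have opposite signs.
Since f is a polynomial it is continuous on [-3, -1].
By the Intermediate Value Theorem f must vanish at some point of (-3, -1).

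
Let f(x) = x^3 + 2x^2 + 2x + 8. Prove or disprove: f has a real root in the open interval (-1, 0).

Evaluate at the endpoints: f(-1) = 7, f(0) = 8 — same sign (positive).
The derivative f'(x) = 3x^2 + 4x + 2 is a quadratic with discriminant 4² − 4·3·2 = -8 < 0; it never vanishes, so it is always positive (sign of the leading coefficient).
So f is strictly increasing; between -1 and 0 its values lie between f(-1) = 7 and f(0) = 8, all positive. Therefore f has no root in (-1, 0).

No such root exists.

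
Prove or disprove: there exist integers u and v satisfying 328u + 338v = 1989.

Both 328 and 338 are divisible by gcd(328, 338) = 2, hence so is any combination 328u + 338v.
But 1989 is not a multiple of 2 (it leaves remainder 1).
Hence no integers u, v satisfy the equation.

No such integers exist.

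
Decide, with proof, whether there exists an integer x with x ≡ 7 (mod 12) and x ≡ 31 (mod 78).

gcd(12, 78) = 6. A simultaneous solution exists iff 7 ≡ 31 (mod 6); here 7 mod 6 = 1 = 31 mod 6, so it does.
The integers ≡ 7 (mod 12) are 7, 19, 31, …; their remainders mod 78 are 7, 19, 31, so x = 31 is the first that is ≡ 31 (mod 78).
Verify: 31 = 2·12 + 7 and 31 = 0·78 + 31. ✓

x = 31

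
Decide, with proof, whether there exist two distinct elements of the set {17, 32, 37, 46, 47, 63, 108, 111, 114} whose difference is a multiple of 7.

17 mod 7 = 3 and 108 mod 7 = 3, so 108 − 17 = 91 = 13·7.

The pair (17, 108) works.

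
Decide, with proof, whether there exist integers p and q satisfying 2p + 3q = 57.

p = 0, q = 19

2 and 3 are coprime, so 2p + 3q ranges over all of ℤ.
Dividing repeatedly: 3 = 1·2 + 1, 2 = 2·1 + 0.
Unwinding: 1 = 3 − 1·2, i.e. 2·(-1) + 3·1 = 1.
Scaling by 57 gives the particular solution (p, q) = (-57, 57).
Shifting by a multiple of (3, −2) keeps it a solution: p = -57 + 19·3 = 0, q = 57 − 19·2 = 19.
Check: 2·0 + 3·19 = 0 + 57 = 57. ✓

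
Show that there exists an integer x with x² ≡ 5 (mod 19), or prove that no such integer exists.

Take x = 9. Then 9² = 81 = 4·19 + 5, so 9² ≡ 5 (mod 19).

x = 9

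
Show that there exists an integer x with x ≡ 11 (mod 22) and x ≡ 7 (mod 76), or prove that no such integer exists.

x = 539

Here gcd(22, 76) = 2, and both 11 and 7 leave remainder 1 mod 2, so the system is consistent.
Put x = 11 + 22t, so we need 22t ≡ 72 (mod 76), equivalently (divide by 2) 11t ≡ 36 (mod 38).
Since 11·7 = 77 = 2·38 + 1, the inverse of 11 mod 38 is 7.
Therefore t ≡ 7·36 = 252 ≡ 24 (mod 38).
Then x = 11 + 22·24 = 539.
Indeed 539 ≡ 11 (mod 22) and 539 ≡ 7 (mod 76).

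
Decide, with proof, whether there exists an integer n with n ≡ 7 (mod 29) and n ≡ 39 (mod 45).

n = 1254

Since 29 and 45 share no common factor, CRT says the pair of congruences has a solution (unique mod 1305).
Write n = 7 + 29t and require 7 + 29t ≡ 39 (mod 45), i.e. 29t ≡ 32 (mod 45).
Invert 29 mod 45 by the Euclidean algorithm: 45 = 1·29 + 16, 29 = 1·16 + 13, 16 = 1·13 + 3, 13 = 4·3 + 1, 3 = 3·1 + 0; back-substituting, 1 = 13 − 4·3 = 13 − 4·(16 − 1·13) = −4·16 + 5·13 = −4·16 + 5·(29 − 1·16) = 5·29 − 9·16 = 5·29 − 9·(45 − 1·29) = −9·45 + 14·29. Hence 29·14 ≡ 1, so 29⁻¹ ≡ 14 (mod 45).
Multiplying by 14: t ≡ 14·32 = 448 ≡ 43 (mod 45).
Taking t = 43 gives n = 7 + 29·43 = 1254.
Verify: 1254 = 43·29 + 7 and 1254 = 27·45 + 39. ✓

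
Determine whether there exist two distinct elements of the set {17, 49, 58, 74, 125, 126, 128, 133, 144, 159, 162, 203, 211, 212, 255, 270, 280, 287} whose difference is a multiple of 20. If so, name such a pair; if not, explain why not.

No such pair exists.

Reduce each element modulo 20: 17↦17, 49↦9, 58↦18, 74↦14, 125↦5, 126↦6, 128↦8, 133↦13, 144↦4, 159↦19, 162↦2, 203↦3, 211↦11, 212↦12, 255↦15, 270↦10, 280↦0, 287↦7.
These 18 residues are pairwise different, hence no difference of two elements is divisible by 20.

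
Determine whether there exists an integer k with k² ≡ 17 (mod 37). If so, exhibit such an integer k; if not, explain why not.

Apply Euler's criterion with the prime 37: 17 is a quadratic residue iff 17^18 ≡ 1 (mod 37), and a non-residue iff it is ≡ −1.
Squaring successively (mod 37): 17^2 = 289 ≡ 30; 17^4 ≡ 30² = 900 ≡ 12; 17^8 ≡ 12² = 144 ≡ 33; 17^16 ≡ 33² = 1089 ≡ 16.
Since 18 = 16 + 2, 17^18 ≡ 16 · 30; multiplying out mod 37: 16·30 = 480 ≡ 36. Thus 17^18 ≡ 36 ≡ −1 (mod 37).
By Euler's criterion 17 is a quadratic non-residue mod 37: no k satisfies k² ≡ 17 (mod 37).

There is no such integer.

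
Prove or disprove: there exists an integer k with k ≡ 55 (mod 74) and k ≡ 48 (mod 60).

gcd(74, 60) = 2. If k ≡ 55 (mod 74) and k ≡ 48 (mod 60), then k ≡ 55 (mod 2) and k ≡ 48 (mod 2).
These are incompatible: 55 − 48 = 7 is not divisible by 2.
Therefore no such k exists.

No such integer exists.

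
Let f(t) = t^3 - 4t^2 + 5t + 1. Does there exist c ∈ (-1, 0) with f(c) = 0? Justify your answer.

Yes, f has a root in the interval.

f(-1) = -9 and f(0) = 1, which have opposite signs.
As a polynomial, f is continuous on every closed interval.
By the Intermediate Value Theorem, f takes the value 0 somewhere in the open interval.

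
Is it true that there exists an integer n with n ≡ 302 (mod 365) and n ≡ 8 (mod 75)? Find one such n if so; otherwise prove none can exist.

There is no such integer.

Reduce both congruences modulo 5, which divides 365 and 75: they say n ≡ 302 (mod 5) and n ≡ 8 (mod 5).
However 302 ≡ 2 and 8 ≡ 3 (mod 5), and 2 ≠ 3.
Hence the system has no solution.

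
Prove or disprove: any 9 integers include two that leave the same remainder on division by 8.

Yes, this is always true.

Partition the integers by their residue mod 8; there are 8 classes.
With 9 integers and only 8 classes, the pigeonhole principle forces two of them, say a and b, into the same class.
So a and b have equal remainders mod 8, which is exactly what was to be shown.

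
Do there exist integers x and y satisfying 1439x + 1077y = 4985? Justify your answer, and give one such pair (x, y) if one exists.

1439 and 1077 are coprime, so 1439x + 1077y ranges over all of ℤ.
Run the Euclidean algorithm on 1439 and 1077: 1439 = 1·1077 + 362, 1077 = 2·362 + 353, 362 = 1·353 + 9, 353 = 39·9 + 2, 9 = 4·2 + 1, 2 = 2·1 + 0.
Back-substituting, 1 = 9 − 4·2 = 9 − 4·(353 − 39·9) = −4·353 + 157·9 = −4·353 + 157·(362 − 1·353) = 157·362 − 161·353 = 157·362 − 161·(1077 − 2·362) = −161·1077 + 479·362 = −161·1077 + 479·(1439 − 1·1077) = 479·1439 − 640·1077; that is, 1439·479 + 1077·(-640) = 1.
Scaling by 4985 gives the particular solution (x, y) = (2387815, -3190400).
Subtracting 2217·1077 from x and adding 2217·1439 to y gives the tidier solution (106, -137).
Indeed 1439·106 + 1077·(-137) = 152534 − 147549 = 4985.

x = 106, y = -137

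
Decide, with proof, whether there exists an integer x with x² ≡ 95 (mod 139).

No, no such integer exists.

Apply Euler's criterion with the prime 139: 95 is a quadratic residue iff 95^69 ≡ 1 (mod 139), and a non-residue iff it is ≡ −1.
Squaring successively (mod 139): 95^2 = 9025 ≡ 129; 95^4 ≡ 129² = 16641 ≡ 100; 95^8 ≡ 100² = 10000 ≡ 131; 95^16 ≡ 131² = 17161 ≡ 64; 95^32 ≡ 64² = 4096 ≡ 65; 95^64 ≡ 65² = 4225 ≡ 55.
Since 69 = 64 + 4 + 1, 95^69 ≡ 55 · 100 · 95; multiplying out mod 139: 55·100 = 5500 ≡ 79, then 79·95 = 7505 ≡ 138. Thus 95^69 ≡ 138 ≡ −1 (mod 139).
By Euler's criterion 95 is a quadratic non-residue mod 139: no x satisfies x² ≡ 95 (mod 139).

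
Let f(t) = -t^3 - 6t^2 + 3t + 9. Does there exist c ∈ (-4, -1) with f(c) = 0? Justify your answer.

f(-4) = -35 and f(-1) = 1, which have opposite signs.
As a polynomial, f is continuous on every closed interval.
The Intermediate Value Theorem then guarantees some c ∈ (-4, -1) with f(c) = 0.

Yes, f has a root in the interval.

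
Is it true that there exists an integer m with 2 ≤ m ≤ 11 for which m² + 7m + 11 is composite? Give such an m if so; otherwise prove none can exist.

m = 4

At m = 4: 4² + 7·4 + 11 = 55 = 5·11, which is composite.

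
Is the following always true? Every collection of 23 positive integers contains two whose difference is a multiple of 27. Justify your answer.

No; for instance {28, 29, 30, 31, 32, 33, 34, 35, 36, 37, 38, 39, 40, 41, 42, 43, 44, 45, 46, 47, 48, 49, 50} is a counterexample.

Take the 23 consecutive integers 28, 29, …, 50: their residues mod 27 are all distinct because 23 ≤ 27.
The differences between them range over 1, …, 22, none of which is divisible by 27.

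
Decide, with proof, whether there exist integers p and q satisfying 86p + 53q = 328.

Since gcd(86, 53) = 1, every integer is an integer combination of 86 and 53.
Run the Euclidean algorithm on 86 and 53: 86 = 1·53 + 33, 53 = 1·33 + 20, 33 = 1·20 + 13, 20 = 1·13 + 7, 13 = 1·7 + 6, 7 = 1·6 + 1, 6 = 6·1 + 0.
Unwinding: 1 = 7 − 1·6 = 7 − (13 − 1·7) = −13 + 2·7 = −13 + 2·(20 − 1·13) = 2·20 − 3·13 = 2·20 − 3·(33 − 1·20) = −3·33 + 5·20 = −3·33 + 5·(53 − 1·33) = 5·53 − 8·33 = 5·53 − 8·(86 − 1·53) = −8·86 + 13·53, i.e. 86·(-8) + 53·13 = 1.
Times 328: 86·(-2624) + 53·4264 = 328, so (-2624, 4264) solves it.
Adding 50·53 to p and subtracting 50·86 from q gives the tidier solution (26, -36).
Check: 86·26 + 53·(-36) = 2236 − 1908 = 328. ✓

p = 26, q = -36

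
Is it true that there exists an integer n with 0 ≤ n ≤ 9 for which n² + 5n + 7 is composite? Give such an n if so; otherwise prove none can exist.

n = 7

At n = 7: 7² + 5·7 + 7 = 91 = 7·13, which is composite.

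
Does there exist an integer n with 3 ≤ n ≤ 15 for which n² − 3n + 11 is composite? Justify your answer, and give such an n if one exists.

At n = 7: 7² − 3·7 + 11 = 39 = 3·13, which is composite.

n = 7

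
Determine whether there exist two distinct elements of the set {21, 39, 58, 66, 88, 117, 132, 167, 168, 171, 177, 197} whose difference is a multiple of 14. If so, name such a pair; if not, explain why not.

No, no such pair exists.

Residues mod 14: 21↦7, 39↦11, 58↦2, 66↦10, 88↦4, 117↦5, 132↦6, 167↦13, 168↦0, 171↦3, 177↦9, 197↦1.
No residue repeats among the 12 elements, so no pair has difference ≡ 0 (mod 14).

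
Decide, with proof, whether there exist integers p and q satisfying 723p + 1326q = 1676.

gcd(723, 1326) = 3, so every integer of the form 723p + 1326q is a multiple of 3.
But 1676 is not a multiple of 3 (it leaves remainder 2).
Therefore 723p + 1326q = 1676 has no solution in integers.

There are no such integers.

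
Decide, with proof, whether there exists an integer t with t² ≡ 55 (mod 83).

Apply Euler's criterion with the prime 83: 55 is a quadratic residue iff 55^41 ≡ 1 (mod 83), and a non-residue iff it is ≡ −1.
Repeated squaring mod 83: 55^2 = 3025 ≡ 37; 55^4 ≡ 37² = 1369 ≡ 41; 55^8 ≡ 41² = 1681 ≡ 21; 55^16 ≡ 21² = 441 ≡ 26; 55^32 ≡ 26² = 676 ≡ 12.
Since 41 = 32 + 8 + 1, 55^41 ≡ 12 · 21 · 55; multiplying out mod 83: 12·21 = 252 ≡ 3, then 3·55 = 165 ≡ 82. Thus 55^41 ≡ 82 ≡ −1 (mod 83).
By Euler's criterion 55 is a quadratic non-residue mod 83: no t satisfies t² ≡ 55 (mod 83).

No, no such integer exists.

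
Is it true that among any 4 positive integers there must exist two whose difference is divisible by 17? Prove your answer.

Consider the 4 integers 73, 74, 75, 76. They lie in distinct residue classes modulo 17, since 4 ≤ 17.
Any two of them differ by at most 3 < 17 and by at least 1, so no difference is a multiple of 17.

No; for instance {73, 74, 75, 76} is a counterexample.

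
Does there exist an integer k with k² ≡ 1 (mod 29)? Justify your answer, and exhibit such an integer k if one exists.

k = 1

Take k = 1. Then 1² = 1, and since 0 ≤ 1 < 29 this is already reduced: 1² ≡ 1 (mod 29).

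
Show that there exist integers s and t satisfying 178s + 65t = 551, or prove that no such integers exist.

s = 2, t = 3

178 and 65 are coprime, so 178s + 65t ranges over all of ℤ.
Run the Euclidean algorithm on 178 and 65: 178 = 2·65 + 48, 65 = 1·48 + 17, 48 = 2·17 + 14, 17 = 1·14 + 3, 14 = 4·3 + 2, 3 = 1·2 + 1, 2 = 2·1 + 0.
Unwinding: 1 = 3 − 1·2 = 3 − (14 − 4·3) = −14 + 5·3 = −14 + 5·(17 − 1·14) = 5·17 − 6·14 = 5·17 − 6·(48 − 2·17) = −6·48 + 17·17 = −6·48 + 17·(65 − 1·48) = 17·65 − 23·48 = 17·65 − 23·(178 − 2·65) = −23·178 + 63·65, i.e. 178·(-23) + 65·63 = 1.
Times 551: 178·(-12673) + 65·34713 = 551, so (-12673, 34713) solves it.
The general solution is s = -12673 + 65k, t = 34713 − 178k; taking k = 195 gives the smaller pair s = 2, t = 3.
Indeed 178·2 + 65·3 = 356 + 195 = 551.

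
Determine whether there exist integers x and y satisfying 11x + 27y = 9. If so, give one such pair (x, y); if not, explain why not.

11 and 27 are coprime, so 11x + 27y ranges over all of ℤ.
Dividing repeatedly: 27 = 2·11 + 5, 11 = 2·5 + 1, 5 = 5·1 + 0.
Unwinding: 1 = 11 − 2·5 = 11 − 2·(27 − 2·11) = −2·27 + 5·11, i.e. 11·5 + 27·(-2) = 1.
Multiplying through by 9: x = 5·9 = 45, y = (-2)·9 = -18 is a solution.
The general solution is x = 45 + 27k, y = -18 − 11k; taking k = -1 gives the smaller pair x = 18, y = -7.
Check: 11·18 + 27·(-7) = 198 − 189 = 9. ✓

x = 18, y = -7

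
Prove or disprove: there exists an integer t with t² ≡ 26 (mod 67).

t = 48

t = 48 works: 48² = 2304, and 2304 − 26 = 2278 = 34·67.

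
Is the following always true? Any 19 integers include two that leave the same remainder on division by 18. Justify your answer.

There are exactly 18 possible remainders on division by 18.
With 19 integers and only 18 classes, the pigeonhole principle forces two of them, say a and b, into the same class.
That is, a and b leave the same remainder on division by 18, as claimed.

Yes.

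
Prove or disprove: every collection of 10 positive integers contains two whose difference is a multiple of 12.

No, the set {23, 24, 25, 26, 27, 28, 29, 30, 31, 32} is a counterexample.

Try 10 consecutive integers, 23, 24, …, 32. Their remainders mod 12 are 11, 0, 1, 2, 3, 4, 5, 6, 7, 8 — pairwise different, as any 10 ≤ 12 consecutive integers have distinct residues.
Any two of them differ by at most 9 < 12 and by at least 1, so no difference is a multiple of 12.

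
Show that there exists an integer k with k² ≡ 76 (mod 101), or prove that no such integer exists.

k = 50 works: 50² = 2500, and 2500 − 76 = 2424 = 24·101.

k = 50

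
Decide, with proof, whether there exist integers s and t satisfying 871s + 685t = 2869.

s = 299, t = -376

871 and 685 are coprime, so 871s + 685t ranges over all of ℤ.
Euclidean algorithm: 871 = 1·685 + 186, 685 = 3·186 + 127, 186 = 1·127 + 59, 127 = 2·59 + 9, 59 = 6·9 + 5, 9 = 1·5 + 4, 5 = 1·4 + 1, 4 = 4·1 + 0.
Working back up the chain: 1 = 5 − 1·4 = 5 − (9 − 1·5) = −9 + 2·5 = −9 + 2·(59 − 6·9) = 2·59 − 13·9 = 2·59 − 13·(127 − 2·59) = −13·127 + 28·59 = −13·127 + 28·(186 − 1·127) = 28·186 − 41·127 = 28·186 − 41·(685 − 3·186) = −41·685 + 151·186 = −41·685 + 151·(871 − 1·685) = 151·871 − 192·685. So 871·151 + 685·(-192) = 1.
Multiplying through by 2869: s = 151·2869 = 433219, t = (-192)·2869 = -550848 is a solution.
Shifting by a multiple of (685, −871) keeps it a solution: s = 433219 − 632·685 = 299, t = -550848 + 632·871 = -376.
Check: 871·299 + 685·(-376) = 260429 − 257560 = 2869. ✓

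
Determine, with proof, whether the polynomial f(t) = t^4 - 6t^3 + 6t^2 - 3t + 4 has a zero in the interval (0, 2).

f(0) = 4 and f(2) = -10, which have opposite signs.
As a polynomial, f is continuous on every closed interval.
By the Intermediate Value Theorem, f takes the value 0 somewhere in the open interval.

Such a root exists.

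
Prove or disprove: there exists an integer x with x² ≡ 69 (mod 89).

x = 43

Take x = 43. Then 43² = 1849 = 20·89 + 69, so 43² ≡ 69 (mod 89).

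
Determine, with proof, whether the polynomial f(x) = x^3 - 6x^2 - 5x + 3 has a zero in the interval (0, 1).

Yes, f has a root in the interval.

f(0) = 3 and f(1) = -7, which have opposite signs.
Since f is a polynomial it is continuous on [0, 1].
By the Intermediate Value Theorem f must vanish at some point of (0, 1).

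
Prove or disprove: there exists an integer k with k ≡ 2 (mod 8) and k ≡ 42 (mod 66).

k = 42

Here gcd(8, 66) = 2, and both 2 and 42 leave remainder 0 mod 2, so the system is consistent.
The integers ≡ 2 (mod 8) are 2, 10, 18, 26, 34, 42, …; their remainders mod 66 are 2, 10, 18, 26, 34, 42, so k = 42 is the first that is ≡ 42 (mod 66).
Indeed 42 ≡ 2 (mod 8) and 42 ≡ 42 (mod 66).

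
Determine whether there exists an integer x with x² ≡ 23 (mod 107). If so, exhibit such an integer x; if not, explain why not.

x = 68 works: 68² = 4624, and 4624 − 23 = 4601 = 43·107.

x = 68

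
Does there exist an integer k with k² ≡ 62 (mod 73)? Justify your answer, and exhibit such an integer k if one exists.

73 is prime, so by Euler's criterion 62 is a square mod 73 iff 62^((73−1)/2) = 62^36 ≡ 1 (mod 73).
Repeated squaring mod 73: 62^2 = 3844 ≡ 48; 62^4 ≡ 48² = 2304 ≡ 41; 62^8 ≡ 41² = 1681 ≡ 2; 62^16 ≡ 2² = 4 ≡ 4; 62^32 ≡ 4² = 16 ≡ 16.
Since 36 = 32 + 4, 62^36 ≡ 16 · 41; multiplying out mod 73: 16·41 = 656 ≡ 72. Thus 62^36 ≡ 72 ≡ −1 (mod 73).
By Euler's criterion 62 is a quadratic non-residue mod 73: no k satisfies k² ≡ 62 (mod 73).

No such integer exists.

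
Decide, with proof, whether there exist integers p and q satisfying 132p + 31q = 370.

Since gcd(132, 31) = 1, every integer is an integer combination of 132 and 31.
Euclidean algorithm: 132 = 4·31 + 8, 31 = 3·8 + 7, 8 = 1·7 + 1, 7 = 7·1 + 0.
Unwinding: 1 = 8 − 1·7 = 8 − (31 − 3·8) = −31 + 4·8 = −31 + 4·(132 − 4·31) = 4·132 − 17·31, i.e. 132·4 + 31·(-17) = 1.
Times 370: 132·1480 + 31·(-6290) = 370, so (1480, -6290) solves it.
The general solution is p = 1480 + 31k, q = -6290 − 132k; taking k = -47 gives the smaller pair p = 23, q = -86.
Check: 132·23 + 31·(-86) = 3036 − 2666 = 370. ✓

p = 23, q = -86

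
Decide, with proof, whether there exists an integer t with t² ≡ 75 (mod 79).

Apply Euler's criterion with the prime 79: 75 is a quadratic residue iff 75^39 ≡ 1 (mod 79), and a non-residue iff it is ≡ −1.
Repeated squaring mod 79: 75^2 = 5625 ≡ 16; 75^4 ≡ 16² = 256 ≡ 19; 75^8 ≡ 19² = 361 ≡ 45; 75^16 ≡ 45² = 2025 ≡ 50; 75^32 ≡ 50² = 2500 ≡ 51.
Since 39 = 32 + 4 + 2 + 1, 75^39 ≡ 51 · 19 · 16 · 75; multiplying out mod 79: 51·19 = 969 ≡ 21, then 21·16 = 336 ≡ 20, then 20·75 = 1500 ≡ 78. Thus 75^39 ≡ 78 ≡ −1 (mod 79).
The value −1 means 75 is a non-residue modulo 79, so t² ≡ 75 (mod 79) is impossible.

There is no such integer.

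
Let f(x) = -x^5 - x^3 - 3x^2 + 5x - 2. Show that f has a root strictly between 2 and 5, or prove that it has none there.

f has no root in that interval.

f(2) = -44 and f(5) = -3302, both negative, so a sign-change argument is unavailable; we show f keeps this sign on the whole interval.
Shift to the endpoint 2: with x = 2 + u (0 < u < 3), one computes f(2 + u) = -u^5 - 10u^4 - 41u^3 - 89u^2 - 99u - 44.
All 6 nonzero coefficients of this polynomial in u are negative; hence for u > 0 the value is a sum of negative terms (the constant -44 among them).
Therefore f(x) < 0 throughout (2, 5), and f has no zero there.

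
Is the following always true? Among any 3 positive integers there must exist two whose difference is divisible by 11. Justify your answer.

No, the set {14, 15, 16} is a counterexample.

Consider the 3 integers 14, 15, 16. They lie in distinct residue classes modulo 11, since 3 ≤ 11.
No two share a residue, so no pair has difference divisible by 11; the claim fails for this set.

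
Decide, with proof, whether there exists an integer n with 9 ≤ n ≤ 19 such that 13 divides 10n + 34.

There is no such integer n in that range.

At n = 9, 10·9 + 34 = 124 ≡ 7 (mod 13), and each step in n adds 10, giving residues 7, 4, 1, 11, 8, 5, 2, 12, 9, 6, 3 for n = 9, 10, …, 19.
None is 0, so 13 never divides 10n + 34 on this range.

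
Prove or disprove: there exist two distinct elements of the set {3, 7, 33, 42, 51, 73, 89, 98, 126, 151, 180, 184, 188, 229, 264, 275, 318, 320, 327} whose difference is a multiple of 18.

Both 3 and 327 leave remainder 3 on division by 18; their difference 324 = 18·18 is a multiple of 18.

Yes: 3 and 327.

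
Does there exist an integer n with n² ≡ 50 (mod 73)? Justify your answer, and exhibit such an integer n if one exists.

n = 59

n = 59 works: 59² = 3481, and 3481 − 50 = 3431 = 47·73.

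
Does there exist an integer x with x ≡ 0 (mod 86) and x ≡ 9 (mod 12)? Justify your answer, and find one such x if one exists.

There is no such integer.

Reduce both congruences modulo 2, which divides 86 and 12: they say x ≡ 0 (mod 2) and x ≡ 9 (mod 2).
However 0 ≡ 0 and 9 ≡ 1 (mod 2), and 0 ≠ 1.
So no integer satisfies both congruences.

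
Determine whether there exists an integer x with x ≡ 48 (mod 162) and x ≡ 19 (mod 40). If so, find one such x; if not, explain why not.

gcd(162, 40) = 2. If x ≡ 48 (mod 162) and x ≡ 19 (mod 40), then x ≡ 48 (mod 2) and x ≡ 19 (mod 2).
However 48 ≡ 0 and 19 ≡ 1 (mod 2), and 0 ≠ 1.
Therefore no such x exists.

No such integer exists.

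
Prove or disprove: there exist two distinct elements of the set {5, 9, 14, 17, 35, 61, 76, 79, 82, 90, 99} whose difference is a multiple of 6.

5 and 17 are such a pair.

5 mod 6 = 5 and 17 mod 6 = 5, so 17 − 5 = 12 = 2·6.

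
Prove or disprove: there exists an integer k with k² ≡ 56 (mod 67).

Take k = 49. Then 49² = 2401 = 35·67 + 56, so 49² ≡ 56 (mod 67).

k = 49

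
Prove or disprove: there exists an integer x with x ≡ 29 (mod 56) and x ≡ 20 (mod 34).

There is no such integer.

Both moduli are multiples of 2 = gcd(56, 34), so any solution would satisfy x ≡ 29 and x ≡ 20 modulo 2 simultaneously.
But 29 mod 2 = 1 while 20 mod 2 = 0, a contradiction.
Therefore no such x exists.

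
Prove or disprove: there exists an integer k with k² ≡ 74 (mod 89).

Apply Euler's criterion with the prime 89: 74 is a quadratic residue iff 74^44 ≡ 1 (mod 89), and a non-residue iff it is ≡ −1.
Squaring successively (mod 89): 74^2 = 5476 ≡ 47; 74^4 ≡ 47² = 2209 ≡ 73; 74^8 ≡ 73² = 5329 ≡ 78; 74^16 ≡ 78² = 6084 ≡ 32; 74^32 ≡ 32² = 1024 ≡ 45.
Since 44 = 32 + 8 + 4, 74^44 ≡ 45 · 78 · 73; multiplying out mod 89: 45·78 = 3510 ≡ 39, then 39·73 = 2847 ≡ 88. Thus 74^44 ≡ 88 ≡ −1 (mod 89).
The value −1 means 74 is a non-residue modulo 89, so k² ≡ 74 (mod 89) is impossible.

No such integer exists.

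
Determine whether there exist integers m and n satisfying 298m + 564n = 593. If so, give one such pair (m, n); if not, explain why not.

Both 298 and 564 are divisible by gcd(298, 564) = 2, hence so is any combination 298m + 564n.
But 593 is not a multiple of 2 (it leaves remainder 1).
Therefore 298m + 564n = 593 has no solution in integers.

There are no such integers.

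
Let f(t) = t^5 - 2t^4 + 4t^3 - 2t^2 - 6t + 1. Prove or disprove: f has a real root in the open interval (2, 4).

No.

The endpoint values f(2) = 13 and f(4) = 713 are both positive. Claim: f(t) > 0 for every t in (2, 4).
Shift to the endpoint 2: with t = 2 + u (0 < u < 2), one computes f(2 + u) = u^5 + 8u^4 + 28u^3 + 54u^2 + 50u + 13.
The nonzero coefficients here are all positive, so for u > 0 every term is positive (or zero), and the constant term 13 is strictly positive.
Therefore f(t) > 0 throughout (2, 4), and f has no zero there.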